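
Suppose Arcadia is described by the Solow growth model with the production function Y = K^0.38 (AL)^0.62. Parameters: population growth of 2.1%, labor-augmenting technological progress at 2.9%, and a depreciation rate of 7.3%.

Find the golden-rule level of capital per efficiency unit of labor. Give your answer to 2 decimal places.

k_gold ≈ 6.17

The golden rule sets f'(k) = n + g + δ, i.e. α·k^(α−1) = n + g + δ.
So k^(1−α) = α / (n + g + δ) = 0.38 / 0.123 = 3.0894.
k_gold = 3.0894^(1/0.62) ≈ 6.1676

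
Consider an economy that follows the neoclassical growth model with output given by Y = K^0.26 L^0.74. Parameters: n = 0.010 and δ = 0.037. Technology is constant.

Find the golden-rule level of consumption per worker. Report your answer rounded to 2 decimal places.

At the golden rule, f'(k) = n + δ, so α·k^(α−1) = n + δ and k_gold = (α/(n + δ))^(1/(1−α)).
k_gold = (0.26/0.047)^(1/0.74) = 5.5319^1.3514 ≈ 10.0907
c_gold = f(k_gold) − (n + δ)·k_gold = 1.8240 − 0.047×10.0907 ≈ 1.3497

c_gold ≈ 1.35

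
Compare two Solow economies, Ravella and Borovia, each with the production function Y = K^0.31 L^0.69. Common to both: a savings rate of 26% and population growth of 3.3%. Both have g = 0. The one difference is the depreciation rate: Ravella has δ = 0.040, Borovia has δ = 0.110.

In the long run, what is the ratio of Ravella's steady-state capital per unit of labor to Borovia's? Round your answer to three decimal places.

Steady-state k* = [s/(n + δ)]^(1/(1−α)), so the ratio is [ (s_R/(n + δ)_R) / (s_B/(n + δ)_B) ]^1.4493.
s_R/(n + δ)_R = 0.26/0.073 = 3.5616; s_B/(n + δ)_B = 0.26/0.143 = 1.8182.
Ratio = (3.5616/1.8182)^1.4493 = 1.9589^1.4493 ≈ 2.6498

k*_R / k*_B ≈ 2.650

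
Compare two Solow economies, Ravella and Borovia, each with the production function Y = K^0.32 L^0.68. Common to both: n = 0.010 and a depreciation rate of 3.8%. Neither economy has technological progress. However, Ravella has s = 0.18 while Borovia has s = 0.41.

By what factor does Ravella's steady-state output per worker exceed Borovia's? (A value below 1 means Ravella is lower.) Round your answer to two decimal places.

Steady-state y* = [s/(n + δ)]^(α/(1−α)), so the ratio is [ (s_R/(n + δ)_R) / (s_B/(n + δ)_B) ]^0.4706.
s_R/(n + δ)_R = 0.18/0.048 = 3.7500; s_B/(n + δ)_B = 0.41/0.048 = 8.5417.
Ratio = (3.7500/8.5417)^0.4706 = 0.4390^0.4706 ≈ 0.6788

y*_R / y*_B ≈ 0.68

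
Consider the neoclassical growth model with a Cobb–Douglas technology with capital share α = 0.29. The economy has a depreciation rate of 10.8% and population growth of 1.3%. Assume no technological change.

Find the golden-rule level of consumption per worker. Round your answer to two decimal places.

At the golden rule, f'(k) = n + δ, so α·k^(α−1) = n + δ and k_gold = (α/(n + δ))^(1/(1−α)).
k_gold = (0.29/0.121)^(1/0.71) = 2.3967^1.4085 ≈ 3.4252
c_gold = f(k_gold) − (n + δ)·k_gold = 1.4291 − 0.121×3.4252 ≈ 1.0147

c_gold ≈ 1.01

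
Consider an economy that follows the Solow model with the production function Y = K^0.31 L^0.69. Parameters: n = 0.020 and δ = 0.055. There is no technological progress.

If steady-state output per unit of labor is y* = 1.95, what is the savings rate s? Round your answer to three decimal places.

At the steady state, Δk = 0, so s·k^α = (n + δ)·k.
Since y* = [s/(n + δ)]^(α/(1−α)), we have s/(n + δ) = (y*)^((1−α)/α) = 1.95^2.2258 = 4.4214.
Therefore s = 4.4214 × (n + δ) = 4.4214 × 0.075 = 0.3316.

s ≈ 0.332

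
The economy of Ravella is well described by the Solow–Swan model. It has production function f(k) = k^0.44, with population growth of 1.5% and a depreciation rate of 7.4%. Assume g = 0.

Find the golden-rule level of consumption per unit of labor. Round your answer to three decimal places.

c_gold ≈ 1.966

At the golden rule, f'(k) = n + δ, so α·k^(α−1) = n + δ and k_gold = (α/(n + δ))^(1/(1−α)).
k_gold = (0.44/0.089)^(1/0.56) = 4.9438^1.7857 ≈ 17.3534
c_gold = f(k_gold) − (n + δ)·k_gold = 3.5102 − 0.089×17.3534 ≈ 1.9657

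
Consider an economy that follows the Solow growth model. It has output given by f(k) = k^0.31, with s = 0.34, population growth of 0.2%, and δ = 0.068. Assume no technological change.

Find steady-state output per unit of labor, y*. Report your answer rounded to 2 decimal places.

At the steady state, Δk = 0, so s·k^α = (n + δ)·k.
Dividing both sides by k: k^(1−α) = s / (n + δ).
k^0.69 = 0.34 / (0.002 + 0.068) = 0.34 / 0.070 = 4.8571
k* = 4.8571^(1/0.69) ≈ 9.8798
y* = (k*)^α = 9.8798^0.31 ≈ 2.0341

y* = 2.03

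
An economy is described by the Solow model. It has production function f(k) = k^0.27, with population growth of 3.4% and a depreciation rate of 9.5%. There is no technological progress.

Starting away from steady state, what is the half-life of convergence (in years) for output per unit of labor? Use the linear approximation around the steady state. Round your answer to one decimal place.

Near the steady state the convergence rate is λ = (1 − α)(n + δ).
λ = (1 − 0.27) × 0.129 = 0.73 × 0.129 = 0.09417
Half-life = ln 2 / λ = 0.6931 / 0.09417 ≈ 7.36 years

about 7.4 years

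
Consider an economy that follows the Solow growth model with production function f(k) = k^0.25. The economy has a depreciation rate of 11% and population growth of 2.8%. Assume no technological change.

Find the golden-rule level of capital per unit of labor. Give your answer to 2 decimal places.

The golden rule sets f'(k) = n + δ, i.e. α·k^(α−1) = n + δ.
So k^(1−α) = α / (n + δ) = 0.25 / 0.138 = 1.8116.
k_gold = 1.8116^(1/0.75) ≈ 2.2084

k_gold ≈ 2.21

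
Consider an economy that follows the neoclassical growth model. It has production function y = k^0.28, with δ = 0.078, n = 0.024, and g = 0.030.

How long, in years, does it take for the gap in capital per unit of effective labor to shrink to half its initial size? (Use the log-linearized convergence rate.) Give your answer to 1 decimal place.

about 7.3 years

Near the steady state the convergence rate is λ = (1 − α)(n + g + δ).
λ = (1 − 0.28) × 0.132 = 0.72 × 0.132 = 0.09504
Half-life = ln 2 / λ = 0.6931 / 0.09504 ≈ 7.29 years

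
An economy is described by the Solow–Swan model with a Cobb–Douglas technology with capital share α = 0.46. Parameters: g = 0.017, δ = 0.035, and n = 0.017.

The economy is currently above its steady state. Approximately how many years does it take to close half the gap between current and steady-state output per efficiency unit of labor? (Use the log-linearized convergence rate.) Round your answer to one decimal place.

about 18.6 years

Near the steady state the convergence rate is λ = (1 − α)(n + g + δ).
λ = (1 − 0.46) × 0.069 = 0.54 × 0.069 = 0.03726
Half-life = ln 2 / λ = 0.6931 / 0.03726 ≈ 18.60 years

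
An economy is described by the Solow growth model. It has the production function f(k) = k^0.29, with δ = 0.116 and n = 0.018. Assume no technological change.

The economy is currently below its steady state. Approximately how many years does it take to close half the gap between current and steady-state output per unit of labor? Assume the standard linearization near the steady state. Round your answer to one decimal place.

Near the steady state the convergence rate is λ = (1 − α)(n + δ).
λ = (1 − 0.29) × 0.134 = 0.71 × 0.134 = 0.09514
Half-life = ln 2 / λ = 0.6931 / 0.09514 ≈ 7.29 years

half-life ≈ 7.3 years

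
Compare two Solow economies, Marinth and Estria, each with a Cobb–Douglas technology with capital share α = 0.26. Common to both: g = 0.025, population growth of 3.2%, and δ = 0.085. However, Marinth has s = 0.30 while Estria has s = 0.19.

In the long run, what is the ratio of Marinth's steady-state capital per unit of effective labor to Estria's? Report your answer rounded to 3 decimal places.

Steady-state k* = [s/(n + g + δ)]^(1/(1−α)), so the ratio is [ (s_M/(n + g + δ)_M) / (s_E/(n + g + δ)_E) ]^1.3514.
s_M/(n + g + δ)_M = 0.30/0.142 = 2.1127; s_E/(n + g + δ)_E = 0.19/0.142 = 1.3380.
Ratio = (2.1127/1.3380)^1.3514 = 1.5790^1.3514 ≈ 1.8539

ratio ≈ 1.854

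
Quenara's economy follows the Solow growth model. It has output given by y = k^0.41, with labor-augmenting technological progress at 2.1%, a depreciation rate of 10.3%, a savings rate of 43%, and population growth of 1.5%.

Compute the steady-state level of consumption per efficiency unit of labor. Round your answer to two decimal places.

In steady state, investment equals break-even investment: s·k^α = (n + g + δ)·k.
Rearranging, k^(1−α) = s / (n + g + δ).
k^0.59 = 0.43 / (0.015 + 0.021 + 0.103) = 0.43 / 0.139 = 3.0935
k* = 3.0935^(1/0.59) ≈ 6.7807
y* = (k*)^α = 6.7807^0.41 ≈ 2.1919
c* = (1 − s)·y* = (1 − 0.43) × 2.1919 ≈ 1.2494

c* ≈ 1.25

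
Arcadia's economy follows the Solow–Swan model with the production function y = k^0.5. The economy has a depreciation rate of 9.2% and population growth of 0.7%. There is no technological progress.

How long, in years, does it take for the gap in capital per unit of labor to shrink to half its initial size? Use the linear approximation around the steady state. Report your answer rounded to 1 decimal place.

half-life ≈ 14.0 years

Near the steady state the convergence rate is λ = (1 − α)(n + δ).
λ = (1 − 0.5) × 0.099 = 0.5 × 0.099 = 0.0495
Half-life = ln 2 / λ = 0.6931 / 0.0495 ≈ 14.00 years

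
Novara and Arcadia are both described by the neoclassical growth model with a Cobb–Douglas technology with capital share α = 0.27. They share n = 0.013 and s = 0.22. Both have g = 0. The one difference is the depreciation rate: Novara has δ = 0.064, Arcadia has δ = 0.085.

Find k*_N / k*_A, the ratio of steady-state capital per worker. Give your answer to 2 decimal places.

Steady-state k* = [s/(n + δ)]^(1/(1−α)), so the ratio is [ (s_N/(n + δ)_N) / (s_A/(n + δ)_A) ]^1.3699.
s_N/(n + δ)_N = 0.22/0.077 = 2.8571; s_A/(n + δ)_A = 0.22/0.098 = 2.2449.
Ratio = (2.8571/2.2449)^1.3699 = 1.2727^1.3699 ≈ 1.3914

k*_N / k*_A ≈ 1.39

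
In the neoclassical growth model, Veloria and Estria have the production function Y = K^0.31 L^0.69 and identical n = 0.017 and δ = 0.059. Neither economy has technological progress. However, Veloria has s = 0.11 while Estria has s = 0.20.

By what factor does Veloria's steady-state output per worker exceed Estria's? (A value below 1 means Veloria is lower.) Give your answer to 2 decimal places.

Steady-state y* = [s/(n + δ)]^(α/(1−α)), so the ratio is [ (s_V/(n + δ)_V) / (s_E/(n + δ)_E) ]^0.4493.
s_V/(n + δ)_V = 0.11/0.076 = 1.4474; s_E/(n + δ)_E = 0.20/0.076 = 2.6316.
Ratio = (1.4474/2.6316)^0.4493 = 0.5500^0.4493 ≈ 0.7644

ratio ≈ 0.76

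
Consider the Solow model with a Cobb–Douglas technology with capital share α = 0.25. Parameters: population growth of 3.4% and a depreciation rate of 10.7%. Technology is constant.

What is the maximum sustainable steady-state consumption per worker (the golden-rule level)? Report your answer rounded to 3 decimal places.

At the golden rule, f'(k) = n + δ, so α·k^(α−1) = n + δ and k_gold = (α/(n + δ))^(1/(1−α)).
k_gold = (0.25/0.141)^(1/0.75) = 1.7730^1.3333 ≈ 2.1459
c_gold = f(k_gold) − (n + δ)·k_gold = 1.2103 − 0.141×2.1459 ≈ 0.9077

c_gold ≈ 0.908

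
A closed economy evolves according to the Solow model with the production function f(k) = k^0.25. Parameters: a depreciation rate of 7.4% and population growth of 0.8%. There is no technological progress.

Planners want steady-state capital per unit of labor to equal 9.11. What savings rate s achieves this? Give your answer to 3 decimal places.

s ≈ 0.430

Steady state requires s·f(k) = (n + δ)·k, i.e. s·k^α = (n + δ)·k.
So s / (n + δ) = (k*)^(1−α) = 9.11^0.75 = 5.2437.
Therefore s = 5.2437 × (n + δ) = 5.2437 × 0.082 = 0.4300.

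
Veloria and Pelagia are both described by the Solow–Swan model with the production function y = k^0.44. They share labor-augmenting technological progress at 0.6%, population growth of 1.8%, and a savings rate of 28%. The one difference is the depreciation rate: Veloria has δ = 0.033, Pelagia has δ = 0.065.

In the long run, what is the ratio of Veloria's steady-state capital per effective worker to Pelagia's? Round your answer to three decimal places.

k*_V / k*_P ≈ 2.216

Steady-state k* = [s/(n + g + δ)]^(1/(1−α)), so the ratio is [ (s_V/(n + g + δ)_V) / (s_P/(n + g + δ)_P) ]^1.7857.
s_V/(n + g + δ)_V = 0.28/0.057 = 4.9123; s_P/(n + g + δ)_P = 0.28/0.089 = 3.1461.
Ratio = (4.9123/3.1461)^1.7857 = 1.5614^1.7857 ≈ 2.2159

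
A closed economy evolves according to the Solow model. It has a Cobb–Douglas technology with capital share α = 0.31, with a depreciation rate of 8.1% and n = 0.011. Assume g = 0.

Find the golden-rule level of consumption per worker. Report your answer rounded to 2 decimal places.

At the golden rule, f'(k) = n + δ, so α·k^(α−1) = n + δ and k_gold = (α/(n + δ))^(1/(1−α)).
k_gold = (0.31/0.092)^(1/0.69) = 3.3696^1.4493 ≈ 5.8159
c_gold = f(k_gold) − (n + δ)·k_gold = 1.7260 − 0.092×5.8159 ≈ 1.1909

c_gold ≈ 1.19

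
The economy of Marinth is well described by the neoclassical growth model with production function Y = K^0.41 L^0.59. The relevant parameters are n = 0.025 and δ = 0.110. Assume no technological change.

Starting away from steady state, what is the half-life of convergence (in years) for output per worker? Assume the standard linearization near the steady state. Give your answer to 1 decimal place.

Near the steady state the convergence rate is λ = (1 − α)(n + δ).
λ = (1 − 0.41) × 0.135 = 0.59 × 0.135 = 0.07965
Half-life = ln 2 / λ = 0.6931 / 0.07965 ≈ 8.70 years

half-life ≈ 8.7 years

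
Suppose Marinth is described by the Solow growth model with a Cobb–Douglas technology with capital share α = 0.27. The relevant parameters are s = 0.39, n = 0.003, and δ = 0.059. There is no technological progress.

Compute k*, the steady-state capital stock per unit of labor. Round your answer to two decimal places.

In steady state, investment equals break-even investment: s·k^α = (n + δ)·k.
Rearranging, k^(1−α) = s / (n + δ).
k^0.73 = 0.39 / (0.003 + 0.059) = 0.39 / 0.062 = 6.2903
k* = 6.2903^(1/0.73) ≈ 12.4185

k* ≈ 12.42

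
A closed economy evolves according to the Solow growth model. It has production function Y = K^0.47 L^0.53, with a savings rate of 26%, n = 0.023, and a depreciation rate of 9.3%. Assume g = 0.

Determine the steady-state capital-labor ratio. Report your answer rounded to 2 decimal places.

k* ≈ 4.59

At the steady state, Δk = 0, so s·k^α = (n + δ)·k.
Dividing both sides by k: k^(1−α) = s / (n + δ).
k^0.53 = 0.26 / (0.023 + 0.093) = 0.26 / 0.116 = 2.2414
k* = 2.2414^(1/0.53) ≈ 4.5852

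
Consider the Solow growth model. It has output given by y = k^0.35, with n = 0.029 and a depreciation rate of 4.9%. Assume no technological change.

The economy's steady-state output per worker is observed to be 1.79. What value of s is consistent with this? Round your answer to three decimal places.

s ≈ 0.230

At the steady state, Δk = 0, so s·k^α = (n + δ)·k.
Since y* = [s/(n + δ)]^(α/(1−α)), we have s/(n + δ) = (y*)^((1−α)/α) = 1.79^1.8571 = 2.9483.
Therefore s = 2.9483 × (n + δ) = 2.9483 × 0.078 = 0.2300.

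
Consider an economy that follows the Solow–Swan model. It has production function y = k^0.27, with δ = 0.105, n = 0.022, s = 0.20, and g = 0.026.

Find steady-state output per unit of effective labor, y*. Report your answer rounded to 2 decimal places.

y* ≈ 1.10

In steady state, investment equals break-even investment: s·k^α = (n + g + δ)·k.
Dividing both sides by k: k^(1−α) = s / (n + g + δ).
k^0.73 = 0.20 / (0.022 + 0.026 + 0.105) = 0.20 / 0.153 = 1.3072
k* = 1.3072^(1/0.73) ≈ 1.4434
y* = (k*)^α = 1.4434^0.27 ≈ 1.1042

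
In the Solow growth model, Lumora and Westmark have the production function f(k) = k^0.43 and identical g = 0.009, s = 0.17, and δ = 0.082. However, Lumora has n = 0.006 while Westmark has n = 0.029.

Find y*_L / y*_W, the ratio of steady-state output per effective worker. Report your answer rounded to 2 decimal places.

y*_L / y*_W ≈ 1.17

Steady-state y* = [s/(n + g + δ)]^(α/(1−α)), so the ratio is [ (s_L/(n + g + δ)_L) / (s_W/(n + g + δ)_W) ]^0.7544.
s_L/(n + g + δ)_L = 0.17/0.097 = 1.7526; s_W/(n + g + δ)_W = 0.17/0.120 = 1.4167.
Ratio = (1.7526/1.4167)^0.7544 = 1.2371^0.7544 ≈ 1.1741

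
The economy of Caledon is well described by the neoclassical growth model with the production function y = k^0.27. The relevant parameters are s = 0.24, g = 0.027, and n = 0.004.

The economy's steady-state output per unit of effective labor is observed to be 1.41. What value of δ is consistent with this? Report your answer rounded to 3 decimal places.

In steady state, investment equals break-even investment: s·k^α = (n + g + δ)·k.
Since y* = [s/(n + g + δ)]^(α/(1−α)), we have s/(n + g + δ) = (y*)^((1−α)/α) = 1.41^2.7037 = 2.5319.
Therefore n + g + δ = s / 2.5319 = 0.24 / 2.5319 = 0.0948, so δ = 0.0948 − 0.031 = 0.0638.

δ ≈ 0.064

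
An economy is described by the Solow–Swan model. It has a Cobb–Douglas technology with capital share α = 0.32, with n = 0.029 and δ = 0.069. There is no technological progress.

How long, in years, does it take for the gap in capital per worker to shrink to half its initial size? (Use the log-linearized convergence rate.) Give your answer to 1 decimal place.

Near the steady state the convergence rate is λ = (1 − α)(n + δ).
λ = (1 − 0.32) × 0.098 = 0.68 × 0.098 = 0.06664
Half-life = ln 2 / λ = 0.6931 / 0.06664 ≈ 10.40 years

t_½ ≈ 10.4 years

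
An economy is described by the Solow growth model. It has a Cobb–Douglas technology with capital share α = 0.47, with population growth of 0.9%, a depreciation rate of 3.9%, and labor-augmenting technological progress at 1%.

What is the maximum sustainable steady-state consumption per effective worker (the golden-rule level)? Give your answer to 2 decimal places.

c_gold ≈ 3.39

At the golden rule, f'(k) = n + g + δ, so α·k^(α−1) = n + g + δ and k_gold = (α/(n + g + δ))^(1/(1−α)).
k_gold = (0.47/0.058)^(1/0.53) = 8.1034^1.8868 ≈ 51.8171
c_gold = f(k_gold) − (n + g + δ)·k_gold = 6.3944 − 0.058×51.8171 ≈ 3.3890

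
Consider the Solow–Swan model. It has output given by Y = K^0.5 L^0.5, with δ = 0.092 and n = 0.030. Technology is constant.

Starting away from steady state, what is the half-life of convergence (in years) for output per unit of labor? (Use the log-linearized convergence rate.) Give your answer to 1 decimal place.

Near the steady state the convergence rate is λ = (1 − α)(n + δ).
λ = (1 − 0.5) × 0.122 = 0.5 × 0.122 = 0.0610
Half-life = ln 2 / λ = 0.6931 / 0.0610 ≈ 11.36 years

about 11.4 years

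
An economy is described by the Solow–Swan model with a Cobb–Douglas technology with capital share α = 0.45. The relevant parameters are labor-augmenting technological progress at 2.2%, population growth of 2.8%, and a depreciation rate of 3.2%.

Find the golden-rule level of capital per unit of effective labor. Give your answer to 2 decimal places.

k_gold ≈ 22.10

The golden rule sets f'(k) = n + g + δ, i.e. α·k^(α−1) = n + g + δ.
So k^(1−α) = α / (n + g + δ) = 0.45 / 0.082 = 5.4878.
k_gold = 5.4878^(1/0.55) ≈ 22.0984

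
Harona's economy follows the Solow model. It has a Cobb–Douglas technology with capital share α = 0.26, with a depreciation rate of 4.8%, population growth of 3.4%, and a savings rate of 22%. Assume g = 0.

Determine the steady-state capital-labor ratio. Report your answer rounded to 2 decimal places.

In steady state, investment equals break-even investment: s·k^α = (n + δ)·k.
Rearranging, k^(1−α) = s / (n + δ).
k^0.74 = 0.22 / (0.034 + 0.048) = 0.22 / 0.082 = 2.6829
k* = 2.6829^(1/0.74) ≈ 3.7949

k* = 3.79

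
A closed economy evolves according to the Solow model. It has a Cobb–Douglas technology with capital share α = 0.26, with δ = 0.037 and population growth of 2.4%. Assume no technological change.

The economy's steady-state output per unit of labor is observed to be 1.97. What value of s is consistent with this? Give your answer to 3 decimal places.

s ≈ 0.420

Steady state requires s·f(k) = (n + δ)·k, i.e. s·k^α = (n + δ)·k.
Since y* = [s/(n + δ)]^(α/(1−α)), we have s/(n + δ) = (y*)^((1−α)/α) = 1.97^2.8462 = 6.8883.
Therefore s = 6.8883 × (n + δ) = 6.8883 × 0.061 = 0.4202.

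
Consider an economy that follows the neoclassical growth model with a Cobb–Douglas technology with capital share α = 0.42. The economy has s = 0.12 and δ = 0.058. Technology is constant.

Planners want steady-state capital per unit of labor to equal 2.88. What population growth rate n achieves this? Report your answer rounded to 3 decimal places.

At the steady state, Δk = 0, so s·k^α = (n + δ)·k.
So s / (n + δ) = (k*)^(1−α) = 2.88^0.58 = 1.8469.
Therefore n + δ = s / 1.8469 = 0.12 / 1.8469 = 0.0650, so n = 0.0650 − 0.058 = 0.0070.

n ≈ 0.007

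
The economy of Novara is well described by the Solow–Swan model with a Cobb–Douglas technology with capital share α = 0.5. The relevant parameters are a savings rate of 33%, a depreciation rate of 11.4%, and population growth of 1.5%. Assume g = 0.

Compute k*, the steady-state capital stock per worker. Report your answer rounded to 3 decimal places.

Steady state requires s·f(k) = (n + δ)·k, i.e. s·k^α = (n + δ)·k.
Rearranging, k^(1−α) = s / (n + δ).
k^0.5 = 0.33 / (0.015 + 0.114) = 0.33 / 0.129 = 2.5581
k* = 2.5581^(1/0.5) ≈ 6.5439

k* ≈ 6.544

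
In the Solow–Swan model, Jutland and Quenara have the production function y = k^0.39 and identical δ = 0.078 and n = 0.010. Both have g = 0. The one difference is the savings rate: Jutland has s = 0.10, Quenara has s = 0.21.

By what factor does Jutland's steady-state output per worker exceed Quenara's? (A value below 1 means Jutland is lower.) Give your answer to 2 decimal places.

ratio ≈ 0.62

Steady-state y* = [s/(n + δ)]^(α/(1−α)), so the ratio is [ (s_J/(n + δ)_J) / (s_Q/(n + δ)_Q) ]^0.6393.
s_J/(n + δ)_J = 0.10/0.088 = 1.1364; s_Q/(n + δ)_Q = 0.21/0.088 = 2.3864.
Ratio = (1.1364/2.3864)^0.6393 = 0.4762^0.6393 ≈ 0.6223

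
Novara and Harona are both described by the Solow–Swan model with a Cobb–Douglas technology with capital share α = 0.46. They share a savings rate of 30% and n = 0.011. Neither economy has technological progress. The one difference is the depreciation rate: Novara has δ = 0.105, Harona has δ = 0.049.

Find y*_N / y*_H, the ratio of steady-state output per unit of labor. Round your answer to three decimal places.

ratio ≈ 0.570

Steady-state y* = [s/(n + δ)]^(α/(1−α)), so the ratio is [ (s_N/(n + δ)_N) / (s_H/(n + δ)_H) ]^0.8519.
s_N/(n + δ)_N = 0.30/0.116 = 2.5862; s_H/(n + δ)_H = 0.30/0.060 = 5.0000.
Ratio = (2.5862/5.0000)^0.8519 = 0.5172^0.8519 ≈ 0.5703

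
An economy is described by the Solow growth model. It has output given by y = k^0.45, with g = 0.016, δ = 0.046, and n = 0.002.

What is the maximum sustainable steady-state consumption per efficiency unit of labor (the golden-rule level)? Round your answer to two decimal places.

At the golden rule, f'(k) = n + g + δ, so α·k^(α−1) = n + g + δ and k_gold = (α/(n + g + δ))^(1/(1−α)).
k_gold = (0.45/0.064)^(1/0.55) = 7.0313^1.8182 ≈ 34.6801
c_gold = f(k_gold) − (n + g + δ)·k_gold = 4.9321 − 0.064×34.6801 ≈ 2.7126

c_gold ≈ 2.71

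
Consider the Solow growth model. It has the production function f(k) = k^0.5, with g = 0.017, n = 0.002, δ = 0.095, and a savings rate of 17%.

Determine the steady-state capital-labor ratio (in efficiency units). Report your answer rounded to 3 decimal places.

k* = 2.224

In steady state, investment equals break-even investment: s·k^α = (n + g + δ)·k.
Dividing both sides by k: k^(1−α) = s / (n + g + δ).
k^0.5 = 0.17 / (0.002 + 0.017 + 0.095) = 0.17 / 0.114 = 1.4912
k* = 1.4912^(1/0.5) ≈ 2.2237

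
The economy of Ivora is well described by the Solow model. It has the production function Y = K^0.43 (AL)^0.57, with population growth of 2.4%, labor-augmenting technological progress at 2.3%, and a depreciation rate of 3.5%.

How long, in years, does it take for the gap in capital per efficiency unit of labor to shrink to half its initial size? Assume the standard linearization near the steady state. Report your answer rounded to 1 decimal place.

about 14.8 years

Near the steady state the convergence rate is λ = (1 − α)(n + g + δ).
λ = (1 − 0.43) × 0.082 = 0.57 × 0.082 = 0.04674
Half-life = ln 2 / λ = 0.6931 / 0.04674 ≈ 14.83 years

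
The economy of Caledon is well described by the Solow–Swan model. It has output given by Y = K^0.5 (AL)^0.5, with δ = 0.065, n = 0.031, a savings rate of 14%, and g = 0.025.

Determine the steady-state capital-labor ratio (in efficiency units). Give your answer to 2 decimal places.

k* ≈ 1.34

At the steady state, Δk = 0, so s·k^α = (n + g + δ)·k.
Dividing both sides by k: k^(1−α) = s / (n + g + δ).
k^0.5 = 0.14 / (0.031 + 0.025 + 0.065) = 0.14 / 0.121 = 1.1570
k* = 1.1570^(1/0.5) ≈ 1.3386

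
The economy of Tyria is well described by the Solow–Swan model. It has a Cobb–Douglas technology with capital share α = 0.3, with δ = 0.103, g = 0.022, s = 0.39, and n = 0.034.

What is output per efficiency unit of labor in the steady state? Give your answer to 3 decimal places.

y* ≈ 1.469

In steady state, investment equals break-even investment: s·k^α = (n + g + δ)·k.
Rearranging, k^(1−α) = s / (n + g + δ).
k^0.7 = 0.39 / (0.034 + 0.022 + 0.103) = 0.39 / 0.159 = 2.4528
k* = 2.4528^(1/0.7) ≈ 3.6030
y* = (k*)^α = 3.6030^0.3 ≈ 1.4689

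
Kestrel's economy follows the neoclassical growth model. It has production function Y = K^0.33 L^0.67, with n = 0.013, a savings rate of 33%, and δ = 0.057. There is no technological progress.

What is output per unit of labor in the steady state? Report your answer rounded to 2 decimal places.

Steady state requires s·f(k) = (n + δ)·k, i.e. s·k^α = (n + δ)·k.
Rearranging, k^(1−α) = s / (n + δ).
k^0.67 = 0.33 / (0.013 + 0.057) = 0.33 / 0.070 = 4.7143
k* = 4.7143^(1/0.67) ≈ 10.1181
y* = (k*)^α = 10.1181^0.33 ≈ 2.1463

y* ≈ 2.15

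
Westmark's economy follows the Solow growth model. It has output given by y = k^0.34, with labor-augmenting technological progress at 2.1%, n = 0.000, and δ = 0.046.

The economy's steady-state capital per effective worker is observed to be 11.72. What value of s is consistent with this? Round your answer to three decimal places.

In steady state, investment equals break-even investment: s·k^α = (n + g + δ)·k.
So s / (n + g + δ) = (k*)^(1−α) = 11.72^0.66 = 5.0757.
Therefore s = 5.0757 × (n + g + δ) = 5.0757 × 0.067 = 0.3401.

s ≈ 0.340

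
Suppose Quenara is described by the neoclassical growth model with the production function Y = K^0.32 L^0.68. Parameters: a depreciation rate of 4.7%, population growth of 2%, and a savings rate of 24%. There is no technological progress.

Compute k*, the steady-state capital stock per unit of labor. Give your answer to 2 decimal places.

k* = 6.53

In steady state, investment equals break-even investment: s·k^α = (n + δ)·k.
Rearranging, k^(1−α) = s / (n + δ).
k^0.68 = 0.24 / (0.020 + 0.047) = 0.24 / 0.067 = 3.5821
k* = 3.5821^(1/0.68) ≈ 6.5299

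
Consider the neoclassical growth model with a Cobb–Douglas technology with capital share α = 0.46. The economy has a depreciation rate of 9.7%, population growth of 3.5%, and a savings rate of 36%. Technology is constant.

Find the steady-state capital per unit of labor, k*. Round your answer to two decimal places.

Steady state requires s·f(k) = (n + δ)·k, i.e. s·k^α = (n + δ)·k.
Dividing both sides by k: k^(1−α) = s / (n + δ).
k^0.54 = 0.36 / (0.035 + 0.097) = 0.36 / 0.132 = 2.7273
k* = 2.7273^(1/0.54) ≈ 6.4108

k* = 6.41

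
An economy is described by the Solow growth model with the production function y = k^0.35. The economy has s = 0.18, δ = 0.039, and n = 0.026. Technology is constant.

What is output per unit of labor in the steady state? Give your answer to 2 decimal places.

At the steady state, Δk = 0, so s·k^α = (n + δ)·k.
Rearranging, k^(1−α) = s / (n + δ).
k^0.65 = 0.18 / (0.026 + 0.039) = 0.18 / 0.065 = 2.7692
k* = 2.7692^(1/0.65) ≈ 4.7923
y* = (k*)^α = 4.7923^0.35 ≈ 1.7306

y* = 1.73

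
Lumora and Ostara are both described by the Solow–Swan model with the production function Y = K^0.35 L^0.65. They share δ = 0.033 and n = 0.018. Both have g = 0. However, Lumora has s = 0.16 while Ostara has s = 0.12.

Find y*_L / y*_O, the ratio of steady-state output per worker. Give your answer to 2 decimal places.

ratio ≈ 1.17

Steady-state y* = [s/(n + δ)]^(α/(1−α)), so the ratio is [ (s_L/(n + δ)_L) / (s_O/(n + δ)_O) ]^0.5385.
s_L/(n + δ)_L = 0.16/0.051 = 3.1373; s_O/(n + δ)_O = 0.12/0.051 = 2.3529.
Ratio = (3.1373/2.3529)^0.5385 = 1.3334^0.5385 ≈ 1.1676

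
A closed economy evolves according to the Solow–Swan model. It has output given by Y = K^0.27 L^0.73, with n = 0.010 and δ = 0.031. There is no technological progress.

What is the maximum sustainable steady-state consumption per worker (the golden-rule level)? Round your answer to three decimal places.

At the golden rule, f'(k) = n + δ, so α·k^(α−1) = n + δ and k_gold = (α/(n + δ))^(1/(1−α)).
k_gold = (0.27/0.041)^(1/0.73) = 6.5854^1.3699 ≈ 13.2244
c_gold = f(k_gold) − (n + δ)·k_gold = 2.0080 − 0.041×13.2244 ≈ 1.4658

c_gold ≈ 1.466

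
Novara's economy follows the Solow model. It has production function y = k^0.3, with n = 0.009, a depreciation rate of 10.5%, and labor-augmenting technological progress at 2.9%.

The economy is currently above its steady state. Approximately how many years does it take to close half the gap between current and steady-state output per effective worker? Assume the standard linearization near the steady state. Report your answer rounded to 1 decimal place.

Near the steady state the convergence rate is λ = (1 − α)(n + g + δ).
λ = (1 − 0.3) × 0.143 = 0.7 × 0.143 = 0.1001
Half-life = ln 2 / λ = 0.6931 / 0.1001 ≈ 6.92 years

t_½ ≈ 6.9 years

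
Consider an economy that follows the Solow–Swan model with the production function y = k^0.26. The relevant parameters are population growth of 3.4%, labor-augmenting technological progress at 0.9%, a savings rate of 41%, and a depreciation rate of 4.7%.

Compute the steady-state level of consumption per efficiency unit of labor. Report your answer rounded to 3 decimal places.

In steady state, investment equals break-even investment: s·k^α = (n + g + δ)·k.
Dividing both sides by k: k^(1−α) = s / (n + g + δ).
k^0.74 = 0.41 / (0.034 + 0.009 + 0.047) = 0.41 / 0.090 = 4.5556
k* = 4.5556^(1/0.74) ≈ 7.7612
y* = (k*)^α = 7.7612^0.26 ≈ 1.7037
c* = (1 − s)·y* = (1 − 0.41) × 1.7037 ≈ 1.0052

c* ≈ 1.005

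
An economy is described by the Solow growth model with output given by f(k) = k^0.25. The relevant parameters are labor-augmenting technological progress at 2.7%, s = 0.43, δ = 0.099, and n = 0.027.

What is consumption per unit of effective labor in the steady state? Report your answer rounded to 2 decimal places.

c* ≈ 0.80

Steady state requires s·f(k) = (n + g + δ)·k, i.e. s·k^α = (n + g + δ)·k.
Rearranging, k^(1−α) = s / (n + g + δ).
k^0.75 = 0.43 / (0.027 + 0.027 + 0.099) = 0.43 / 0.153 = 2.8105
k* = 2.8105^(1/0.75) ≈ 3.9662
y* = (k*)^α = 3.9662^0.25 ≈ 1.4112
c* = (1 − s)·y* = (1 − 0.43) × 1.4112 ≈ 0.8044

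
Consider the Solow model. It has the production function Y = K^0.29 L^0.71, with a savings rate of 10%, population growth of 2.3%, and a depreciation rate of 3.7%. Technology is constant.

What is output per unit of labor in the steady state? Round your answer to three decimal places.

y* = 1.232

At the steady state, Δk = 0, so s·k^α = (n + δ)·k.
Rearranging, k^(1−α) = s / (n + δ).
k^0.71 = 0.10 / (0.023 + 0.037) = 0.10 / 0.060 = 1.6667
k* = 1.6667^(1/0.71) ≈ 2.0534
y* = (k*)^α = 2.0534^0.29 ≈ 1.2320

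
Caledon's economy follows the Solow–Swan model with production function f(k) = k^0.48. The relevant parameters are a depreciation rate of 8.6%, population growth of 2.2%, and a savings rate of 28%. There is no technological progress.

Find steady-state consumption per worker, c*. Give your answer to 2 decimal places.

At the steady state, Δk = 0, so s·k^α = (n + δ)·k.
Dividing both sides by k: k^(1−α) = s / (n + δ).
k^0.52 = 0.28 / (0.022 + 0.086) = 0.28 / 0.108 = 2.5926
k* = 2.5926^(1/0.52) ≈ 6.2466
y* = (k*)^α = 6.2466^0.48 ≈ 2.4094
c* = (1 − s)·y* = (1 − 0.28) × 2.4094 ≈ 1.7348

c* = 1.73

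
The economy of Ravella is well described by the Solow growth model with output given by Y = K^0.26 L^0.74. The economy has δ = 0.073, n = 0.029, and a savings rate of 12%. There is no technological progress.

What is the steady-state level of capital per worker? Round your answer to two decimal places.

Steady state requires s·f(k) = (n + δ)·k, i.e. s·k^α = (n + δ)·k.
Rearranging, k^(1−α) = s / (n + δ).
k^0.74 = 0.12 / (0.029 + 0.073) = 0.12 / 0.102 = 1.1765
k* = 1.1765^(1/0.74) ≈ 1.2456

k* ≈ 1.25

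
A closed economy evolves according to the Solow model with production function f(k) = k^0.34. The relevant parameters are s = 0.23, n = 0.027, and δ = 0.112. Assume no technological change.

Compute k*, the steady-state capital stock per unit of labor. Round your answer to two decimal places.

k* = 2.14

In steady state, investment equals break-even investment: s·k^α = (n + δ)·k.
Dividing both sides by k: k^(1−α) = s / (n + δ).
k^0.66 = 0.23 / (0.027 + 0.112) = 0.23 / 0.139 = 1.6547
k* = 1.6547^(1/0.66) ≈ 2.1448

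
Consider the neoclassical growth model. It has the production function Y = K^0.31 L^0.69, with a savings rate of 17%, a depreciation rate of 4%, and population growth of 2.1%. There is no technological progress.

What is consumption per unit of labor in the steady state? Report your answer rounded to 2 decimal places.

c* ≈ 1.32

Steady state requires s·f(k) = (n + δ)·k, i.e. s·k^α = (n + δ)·k.
Rearranging, k^(1−α) = s / (n + δ).
k^0.69 = 0.17 / (0.021 + 0.040) = 0.17 / 0.061 = 2.7869
k* = 2.7869^(1/0.69) ≈ 4.4168
y* = (k*)^α = 4.4168^0.31 ≈ 1.5848
c* = (1 − s)·y* = (1 − 0.17) × 1.5848 ≈ 1.3154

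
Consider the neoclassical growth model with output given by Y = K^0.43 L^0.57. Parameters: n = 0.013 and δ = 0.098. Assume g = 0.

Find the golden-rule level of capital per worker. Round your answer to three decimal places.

The golden rule sets f'(k) = n + δ, i.e. α·k^(α−1) = n + δ.
So k^(1−α) = α / (n + δ) = 0.43 / 0.111 = 3.8739.
k_gold = 3.8739^(1/0.57) ≈ 10.7607

k_gold ≈ 10.761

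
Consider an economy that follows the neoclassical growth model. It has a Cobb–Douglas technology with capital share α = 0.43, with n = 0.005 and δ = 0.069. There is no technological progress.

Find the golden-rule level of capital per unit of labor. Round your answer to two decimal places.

k_gold ≈ 21.92

The golden rule sets f'(k) = n + δ, i.e. α·k^(α−1) = n + δ.
So k^(1−α) = α / (n + δ) = 0.43 / 0.074 = 5.8108.
k_gold = 5.8108^(1/0.57) ≈ 21.9162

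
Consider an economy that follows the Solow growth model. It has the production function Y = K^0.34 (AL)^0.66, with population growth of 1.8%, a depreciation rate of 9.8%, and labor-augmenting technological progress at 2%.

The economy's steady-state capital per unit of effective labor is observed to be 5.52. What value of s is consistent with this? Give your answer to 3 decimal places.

s ≈ 0.420

In steady state, investment equals break-even investment: s·k^α = (n + g + δ)·k.
So s / (n + g + δ) = (k*)^(1−α) = 5.52^0.66 = 3.0880.
Therefore s = 3.0880 × (n + g + δ) = 3.0880 × 0.136 = 0.4200.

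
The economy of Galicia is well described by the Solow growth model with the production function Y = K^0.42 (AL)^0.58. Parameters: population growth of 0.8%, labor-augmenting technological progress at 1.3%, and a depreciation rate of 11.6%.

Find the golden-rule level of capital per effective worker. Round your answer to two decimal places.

k_gold ≈ 6.90

The golden rule sets f'(k) = n + g + δ, i.e. α·k^(α−1) = n + g + δ.
So k^(1−α) = α / (n + g + δ) = 0.42 / 0.137 = 3.0657.
k_gold = 3.0657^(1/0.58) ≈ 6.8999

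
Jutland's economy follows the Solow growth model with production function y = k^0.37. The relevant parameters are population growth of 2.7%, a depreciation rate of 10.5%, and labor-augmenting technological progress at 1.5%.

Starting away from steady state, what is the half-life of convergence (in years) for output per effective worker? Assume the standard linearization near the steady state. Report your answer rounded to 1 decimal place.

Near the steady state the convergence rate is λ = (1 − α)(n + g + δ).
λ = (1 − 0.37) × 0.147 = 0.63 × 0.147 = 0.09261
Half-life = ln 2 / λ = 0.6931 / 0.09261 ≈ 7.48 years

about 7.5 years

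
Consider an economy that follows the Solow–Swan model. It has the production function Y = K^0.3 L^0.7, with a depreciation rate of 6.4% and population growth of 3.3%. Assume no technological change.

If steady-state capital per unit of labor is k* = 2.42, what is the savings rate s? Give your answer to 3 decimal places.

In steady state, investment equals break-even investment: s·k^α = (n + δ)·k.
So s / (n + δ) = (k*)^(1−α) = 2.42^0.7 = 1.8564.
Therefore s = 1.8564 × (n + δ) = 1.8564 × 0.097 = 0.1801.

s ≈ 0.180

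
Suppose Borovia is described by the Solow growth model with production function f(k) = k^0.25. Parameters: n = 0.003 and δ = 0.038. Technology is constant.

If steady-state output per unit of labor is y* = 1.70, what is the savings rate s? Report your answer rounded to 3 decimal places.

At the steady state, Δk = 0, so s·k^α = (n + δ)·k.
Since y* = [s/(n + δ)]^(α/(1−α)), we have s/(n + δ) = (y*)^((1−α)/α) = 1.70^3 = 4.9130.
Therefore s = 4.9130 × (n + δ) = 4.9130 × 0.041 = 0.2014.

s ≈ 0.201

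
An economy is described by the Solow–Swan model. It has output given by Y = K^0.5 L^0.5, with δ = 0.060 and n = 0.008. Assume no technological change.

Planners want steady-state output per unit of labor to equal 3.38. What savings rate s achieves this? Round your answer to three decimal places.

s ≈ 0.230

At the steady state, Δk = 0, so s·k^α = (n + δ)·k.
Since y* = [s/(n + δ)]^(α/(1−α)), we have s/(n + δ) = (y*)^((1−α)/α) = 3.38^1 = 3.3800.
Therefore s = 3.3800 × (n + δ) = 3.3800 × 0.068 = 0.2298.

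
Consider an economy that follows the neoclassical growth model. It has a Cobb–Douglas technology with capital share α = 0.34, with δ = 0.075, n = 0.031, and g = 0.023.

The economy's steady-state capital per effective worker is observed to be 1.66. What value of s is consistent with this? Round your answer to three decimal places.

Steady state requires s·f(k) = (n + g + δ)·k, i.e. s·k^α = (n + g + δ)·k.
So s / (n + g + δ) = (k*)^(1−α) = 1.66^0.66 = 1.3972.
Therefore s = 1.3972 × (n + g + δ) = 1.3972 × 0.129 = 0.1802.

s ≈ 0.180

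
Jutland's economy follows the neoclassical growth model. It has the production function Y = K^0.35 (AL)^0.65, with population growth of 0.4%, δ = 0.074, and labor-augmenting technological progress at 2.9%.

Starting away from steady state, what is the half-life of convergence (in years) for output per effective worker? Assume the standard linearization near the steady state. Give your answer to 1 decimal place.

t_½ ≈ 10.0 years

Near the steady state the convergence rate is λ = (1 − α)(n + g + δ).
λ = (1 − 0.35) × 0.107 = 0.65 × 0.107 = 0.06955
Half-life = ln 2 / λ = 0.6931 / 0.06955 ≈ 9.97 years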